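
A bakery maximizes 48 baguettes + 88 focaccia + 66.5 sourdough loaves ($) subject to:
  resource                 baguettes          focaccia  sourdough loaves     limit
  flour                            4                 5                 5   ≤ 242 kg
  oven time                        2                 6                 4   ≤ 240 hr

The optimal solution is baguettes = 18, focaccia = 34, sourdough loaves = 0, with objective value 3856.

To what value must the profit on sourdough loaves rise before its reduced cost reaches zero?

72

At the optimum: flour uses 242 of 242 (binding); oven time uses 240 of 240 (binding).
From A_Bᵀ y = c: 4·y_flour + 2·y_oven time = 48; 5·y_flour + 6·y_oven time = 88.
→ y_flour = 8 and y_oven time = 8.
sourdough loaves enters the basis when its profit ≥ yᵀa₃ = 8·5 + 8·4 = 72.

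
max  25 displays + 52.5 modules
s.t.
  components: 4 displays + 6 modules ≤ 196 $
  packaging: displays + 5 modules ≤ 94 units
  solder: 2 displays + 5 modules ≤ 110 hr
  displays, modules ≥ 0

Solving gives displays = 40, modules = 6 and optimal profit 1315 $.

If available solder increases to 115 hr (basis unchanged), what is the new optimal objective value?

1352.5

Binding: components and solder. Non-binding: packaging (24 unused).
By complementary slackness, y = 0 for the non-binding constraint.
From A_Bᵀ y = c: 4·y_components + 2·y_solder = 25; 6·y_components + 5·y_solder = 52.5.
Solving: y_components = 2.5, y_solder = 7.5.
Δz = y_solder·Δb = 7.5 × (5) = 37.5, so new z* = 1315 + 37.5 = 1352.5.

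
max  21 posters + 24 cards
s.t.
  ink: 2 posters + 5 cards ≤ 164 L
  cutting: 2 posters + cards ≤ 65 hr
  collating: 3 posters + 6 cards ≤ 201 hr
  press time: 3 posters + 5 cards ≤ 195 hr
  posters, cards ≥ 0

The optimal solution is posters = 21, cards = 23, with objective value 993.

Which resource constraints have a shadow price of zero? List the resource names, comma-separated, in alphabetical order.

ink, press time

ink: 157/164 (slack 7)
cutting: 65/65 (binding)
collating: 201/201 (binding)
press time: 178/195 (slack 17)
By complementary slackness, a constraint with positive slack has shadow price 0 → ink, press time.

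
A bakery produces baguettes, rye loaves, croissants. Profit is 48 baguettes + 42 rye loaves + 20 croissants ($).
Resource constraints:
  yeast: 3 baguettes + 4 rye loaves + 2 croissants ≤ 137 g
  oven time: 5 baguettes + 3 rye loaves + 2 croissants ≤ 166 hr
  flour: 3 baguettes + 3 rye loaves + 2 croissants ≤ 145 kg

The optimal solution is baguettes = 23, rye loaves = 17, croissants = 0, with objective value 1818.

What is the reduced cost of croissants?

-4

Binding: yeast and oven time. Non-binding: flour (25 unused).
By complementary slackness, y = 0 for the non-binding constraint.
From A_Bᵀ y = c: 3·y_yeast + 5·y_oven time = 48; 4·y_yeast + 3·y_oven time = 42.
This yields shadow prices y_yeast = 6, y_oven time = 6.
Reduced cost of croissants: c₃ − yᵀa₃ = 20 − (6·2 + 6·2) = 20 − 24 = -4.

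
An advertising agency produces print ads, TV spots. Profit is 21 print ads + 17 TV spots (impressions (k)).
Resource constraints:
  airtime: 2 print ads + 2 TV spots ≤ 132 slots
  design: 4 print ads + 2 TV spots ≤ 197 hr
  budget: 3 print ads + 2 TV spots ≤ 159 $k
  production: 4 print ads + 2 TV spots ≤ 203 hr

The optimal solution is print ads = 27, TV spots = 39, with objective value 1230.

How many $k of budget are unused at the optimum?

0

budget used = 3·27 + 2·39 = 159; slack = 159 − 159 = 0.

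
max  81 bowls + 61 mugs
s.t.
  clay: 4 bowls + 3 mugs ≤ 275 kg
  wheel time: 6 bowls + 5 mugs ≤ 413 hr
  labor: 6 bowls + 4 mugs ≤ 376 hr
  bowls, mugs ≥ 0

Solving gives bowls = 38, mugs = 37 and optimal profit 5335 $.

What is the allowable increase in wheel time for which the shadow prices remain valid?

36

Binding constraints: wheel time, labor. The basis is B = [[6,5],[6,4]] with det -6.
Per unit increase in wheel time, x* moves by d = (-0.6667, 1).
The basis stays optimal until clay becomes binding; allowable increase = 36 hr.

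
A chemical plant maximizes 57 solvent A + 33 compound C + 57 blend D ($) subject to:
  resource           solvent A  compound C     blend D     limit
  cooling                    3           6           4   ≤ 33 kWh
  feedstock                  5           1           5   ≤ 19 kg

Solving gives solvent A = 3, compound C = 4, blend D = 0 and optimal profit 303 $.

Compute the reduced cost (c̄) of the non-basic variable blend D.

-4

At the optimum: cooling uses 33 of 33 (binding); feedstock uses 19 of 19 (binding).
Dual feasibility on the basic columns requires 3·y_cooling + 5·y_feedstock = 57, 6·y_cooling + 1·y_feedstock = 33.
This yields shadow prices y_cooling = 4, y_feedstock = 9.
Reduced cost of blend D: c₃ − yᵀa₃ = 57 − (4·4 + 9·5) = 57 − 61 = -4.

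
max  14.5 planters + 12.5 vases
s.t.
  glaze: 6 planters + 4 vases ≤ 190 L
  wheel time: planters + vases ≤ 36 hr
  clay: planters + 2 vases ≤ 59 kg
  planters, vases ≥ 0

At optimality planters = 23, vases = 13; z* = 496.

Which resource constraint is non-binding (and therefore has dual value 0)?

clay

glaze: 190/190 (binding)
wheel time: 36/36 (binding)
clay: 49/59 (slack 10)
By complementary slackness, a constraint with positive slack has shadow price 0 → clay.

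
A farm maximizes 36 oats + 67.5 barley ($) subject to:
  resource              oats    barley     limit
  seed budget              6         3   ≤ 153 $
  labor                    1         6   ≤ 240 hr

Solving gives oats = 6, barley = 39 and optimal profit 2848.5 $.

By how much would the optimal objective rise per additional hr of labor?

Check each constraint at x*: seed budget 153/153 (tight); labor 240/240 (tight).
Dual feasibility on the basic columns requires 6·y_seed budget + 1·y_labor = 36, 3·y_seed budget + 6·y_labor = 67.5.
Solving: y_seed budget = 4.5, y_labor = 9.
Shadow price of labor = 9.

9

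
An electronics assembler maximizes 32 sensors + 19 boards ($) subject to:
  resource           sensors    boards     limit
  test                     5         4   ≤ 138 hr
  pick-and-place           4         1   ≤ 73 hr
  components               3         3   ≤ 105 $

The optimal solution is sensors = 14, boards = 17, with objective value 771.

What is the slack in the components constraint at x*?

12

components used = 3·14 + 3·17 = 93; slack = 105 − 93 = 12.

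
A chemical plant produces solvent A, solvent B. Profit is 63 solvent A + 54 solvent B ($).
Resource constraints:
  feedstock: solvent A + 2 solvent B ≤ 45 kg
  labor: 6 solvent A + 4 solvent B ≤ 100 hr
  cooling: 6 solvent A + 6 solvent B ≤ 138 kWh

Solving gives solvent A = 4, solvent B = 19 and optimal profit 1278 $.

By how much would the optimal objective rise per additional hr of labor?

Check each constraint at x*: feedstock 42/45 (slack 3); labor 100/100 (tight); cooling 138/138 (tight).
Since feedstock is not tight, its dual is 0.
Dual feasibility on the basic columns requires 6·y_labor + 6·y_cooling = 63, 4·y_labor + 6·y_cooling = 54.
→ y_labor = 4.5 and y_cooling = 6.
Shadow price of labor = 4.5.

4.5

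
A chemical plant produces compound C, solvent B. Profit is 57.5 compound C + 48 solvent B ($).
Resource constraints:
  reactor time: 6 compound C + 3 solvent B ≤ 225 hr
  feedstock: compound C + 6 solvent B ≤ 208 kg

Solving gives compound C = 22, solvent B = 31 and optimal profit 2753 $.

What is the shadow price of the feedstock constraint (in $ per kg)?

3.5

Check each constraint at x*: reactor time 225/225 (tight); feedstock 208/208 (tight).
From A_Bᵀ y = c: 6·y_reactor time + 1·y_feedstock = 57.5; 3·y_reactor time + 6·y_feedstock = 48.
Solving: y_reactor time = 9, y_feedstock = 3.5.
Shadow price of feedstock = 3.5.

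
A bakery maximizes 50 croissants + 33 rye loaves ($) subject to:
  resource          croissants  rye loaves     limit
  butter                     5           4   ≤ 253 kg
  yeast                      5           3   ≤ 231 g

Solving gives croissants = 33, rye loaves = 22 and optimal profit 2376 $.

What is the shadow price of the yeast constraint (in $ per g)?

7

Check each constraint at x*: butter 253/253 (tight); yeast 231/231 (tight).
The binding rows give the dual system: 5·y_butter + 5·y_yeast = 50 and 4·y_butter + 3·y_yeast = 33.
This yields shadow prices y_butter = 3, y_yeast = 7.
Shadow price of yeast = 7.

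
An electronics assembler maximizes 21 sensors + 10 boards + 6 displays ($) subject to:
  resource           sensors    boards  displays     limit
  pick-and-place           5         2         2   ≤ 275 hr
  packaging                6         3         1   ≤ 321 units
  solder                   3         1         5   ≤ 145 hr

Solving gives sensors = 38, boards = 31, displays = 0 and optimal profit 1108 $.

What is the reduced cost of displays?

Binding: packaging and solder. Non-binding: pick-and-place (23 unused).
Slack constraints have shadow price 0 (complementary slackness).
Dual feasibility on the basic columns requires 6·y_packaging + 3·y_solder = 21, 3·y_packaging + 1·y_solder = 10.
Solving: y_packaging = 3, y_solder = 1.
Reduced cost of displays: c₃ − yᵀa₃ = 6 − (3·1 + 1·5) = 6 − 8 = -2.

-2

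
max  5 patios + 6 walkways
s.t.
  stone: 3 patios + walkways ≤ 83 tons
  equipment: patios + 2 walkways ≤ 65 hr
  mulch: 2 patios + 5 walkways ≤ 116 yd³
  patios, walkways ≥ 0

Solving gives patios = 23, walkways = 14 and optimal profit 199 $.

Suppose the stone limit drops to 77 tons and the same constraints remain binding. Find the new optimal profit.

193

Check each constraint at x*: stone 83/83 (tight); equipment 51/65 (slack 14); mulch 116/116 (tight).
By complementary slackness, y = 0 for the non-binding constraint.
From A_Bᵀ y = c: 3·y_stone + 2·y_mulch = 5; 1·y_stone + 5·y_mulch = 6.
Solving: y_stone = 1, y_mulch = 1.
Δz = y_stone·Δb = 1 × (-6) = -6, so new z* = 199 − 6 = 193.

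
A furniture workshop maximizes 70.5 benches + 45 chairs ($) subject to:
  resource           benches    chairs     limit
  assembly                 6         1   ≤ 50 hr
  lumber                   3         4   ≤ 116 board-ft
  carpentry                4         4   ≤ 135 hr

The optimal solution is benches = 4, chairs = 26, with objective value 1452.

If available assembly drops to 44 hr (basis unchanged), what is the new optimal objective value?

1410

At the optimum: assembly uses 50 of 50 (binding); lumber uses 116 of 116 (binding); carpentry uses 120 of 135 (slack = 15).
Since carpentry is not tight, its dual is 0.
Dual feasibility on the basic columns requires 6·y_assembly + 3·y_lumber = 70.5, 1·y_assembly + 4·y_lumber = 45.
Solving: y_assembly = 7, y_lumber = 9.5.
Δz = y_assembly·Δb = 7 × (-6) = -42, so new z* = 1452 − 42 = 1410.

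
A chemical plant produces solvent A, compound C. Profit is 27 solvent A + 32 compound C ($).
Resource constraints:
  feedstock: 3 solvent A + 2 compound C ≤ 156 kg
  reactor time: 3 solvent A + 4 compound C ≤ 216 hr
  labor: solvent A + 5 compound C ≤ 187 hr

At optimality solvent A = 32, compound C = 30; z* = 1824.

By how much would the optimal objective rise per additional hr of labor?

0

Binding: feedstock and reactor time. Non-binding: labor (5 unused).
Since labor is not tight, its dual is 0.
From A_Bᵀ y = c: 3·y_feedstock + 3·y_reactor time = 27; 2·y_feedstock + 4·y_reactor time = 32.
Solving: y_feedstock = 2, y_reactor time = 7.
Shadow price of labor = 0.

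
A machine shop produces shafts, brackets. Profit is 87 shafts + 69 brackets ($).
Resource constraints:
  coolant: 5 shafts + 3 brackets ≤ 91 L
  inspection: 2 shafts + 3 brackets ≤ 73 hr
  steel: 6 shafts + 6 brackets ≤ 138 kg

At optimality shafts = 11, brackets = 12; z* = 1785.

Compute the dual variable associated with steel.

Check each constraint at x*: coolant 91/91 (tight); inspection 58/73 (slack 15); steel 138/138 (tight).
By complementary slackness, y = 0 for the non-binding constraint.
The binding rows give the dual system: 5·y_coolant + 6·y_steel = 87 and 3·y_coolant + 6·y_steel = 69.
→ y_coolant = 9 and y_steel = 7.
Shadow price of steel = 7.

7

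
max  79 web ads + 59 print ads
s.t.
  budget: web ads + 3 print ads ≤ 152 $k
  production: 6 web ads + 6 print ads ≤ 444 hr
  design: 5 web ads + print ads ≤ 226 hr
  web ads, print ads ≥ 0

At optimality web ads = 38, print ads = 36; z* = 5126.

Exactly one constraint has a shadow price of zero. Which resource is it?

budget

budget: 146/152 (slack 6)
production: 444/444 (binding)
design: 226/226 (binding)
By complementary slackness, a constraint with positive slack has shadow price 0 → budget.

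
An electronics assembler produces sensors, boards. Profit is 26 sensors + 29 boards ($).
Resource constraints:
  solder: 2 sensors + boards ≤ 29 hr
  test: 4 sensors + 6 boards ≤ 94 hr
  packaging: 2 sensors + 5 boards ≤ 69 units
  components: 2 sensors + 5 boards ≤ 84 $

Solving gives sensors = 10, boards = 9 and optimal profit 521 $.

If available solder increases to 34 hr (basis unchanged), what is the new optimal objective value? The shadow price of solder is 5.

Δb = 5, so new z* = 521 + (5)·(5) = 521 + 25 = 546.

546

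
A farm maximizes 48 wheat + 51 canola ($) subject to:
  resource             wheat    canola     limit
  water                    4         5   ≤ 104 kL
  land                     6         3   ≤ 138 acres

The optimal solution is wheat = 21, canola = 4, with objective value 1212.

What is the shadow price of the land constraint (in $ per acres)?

Check each constraint at x*: water 104/104 (tight); land 138/138 (tight).
The binding rows give the dual system: 4·y_water + 6·y_land = 48 and 5·y_water + 3·y_land = 51.
→ y_water = 9 and y_land = 2.
Shadow price of land = 2.

2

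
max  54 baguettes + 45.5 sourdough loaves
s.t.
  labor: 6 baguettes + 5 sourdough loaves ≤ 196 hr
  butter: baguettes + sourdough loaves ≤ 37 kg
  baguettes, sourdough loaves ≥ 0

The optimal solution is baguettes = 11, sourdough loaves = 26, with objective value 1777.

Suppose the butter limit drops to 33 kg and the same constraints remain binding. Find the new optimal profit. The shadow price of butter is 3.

1765

Δb = -4, so new z* = 1777 + (3)·(-4) = 1777 − 12 = 1765.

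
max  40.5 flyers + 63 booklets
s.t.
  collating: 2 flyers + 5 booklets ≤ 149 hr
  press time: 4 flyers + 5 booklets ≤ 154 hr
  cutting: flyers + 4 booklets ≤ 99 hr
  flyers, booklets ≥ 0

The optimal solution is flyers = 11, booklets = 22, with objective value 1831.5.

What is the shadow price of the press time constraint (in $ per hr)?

9

At the optimum: collating uses 132 of 149 (slack = 17); press time uses 154 of 154 (binding); cutting uses 99 of 99 (binding).
Slack constraints have shadow price 0 (complementary slackness).
Dual feasibility on the basic columns requires 4·y_press time + 1·y_cutting = 40.5, 5·y_press time + 4·y_cutting = 63.
Solving: y_press time = 9, y_cutting = 4.5.
Shadow price of press time = 9.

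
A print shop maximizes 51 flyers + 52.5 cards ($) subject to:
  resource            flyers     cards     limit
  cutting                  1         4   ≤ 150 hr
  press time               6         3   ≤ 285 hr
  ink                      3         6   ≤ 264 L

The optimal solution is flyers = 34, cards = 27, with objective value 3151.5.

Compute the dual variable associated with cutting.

0

At the optimum: cutting uses 142 of 150 (slack = 8); press time uses 285 of 285 (binding); ink uses 264 of 264 (binding).
By complementary slackness, y = 0 for the non-binding constraint.
From A_Bᵀ y = c: 6·y_press time + 3·y_ink = 51; 3·y_press time + 6·y_ink = 52.5.
This yields shadow prices y_press time = 5.5, y_ink = 6.
Shadow price of cutting = 0.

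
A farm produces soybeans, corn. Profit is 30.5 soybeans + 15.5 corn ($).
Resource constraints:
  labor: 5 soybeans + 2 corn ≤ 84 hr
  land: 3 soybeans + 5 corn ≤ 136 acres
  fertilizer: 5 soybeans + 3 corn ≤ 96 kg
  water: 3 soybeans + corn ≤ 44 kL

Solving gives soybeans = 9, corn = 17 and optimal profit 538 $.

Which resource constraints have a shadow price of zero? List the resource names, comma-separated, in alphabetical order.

labor, land

labor: 79/84 (slack 5)
land: 112/136 (slack 24)
fertilizer: 96/96 (binding)
water: 44/44 (binding)
By complementary slackness, a constraint with positive slack has shadow price 0 → labor, land.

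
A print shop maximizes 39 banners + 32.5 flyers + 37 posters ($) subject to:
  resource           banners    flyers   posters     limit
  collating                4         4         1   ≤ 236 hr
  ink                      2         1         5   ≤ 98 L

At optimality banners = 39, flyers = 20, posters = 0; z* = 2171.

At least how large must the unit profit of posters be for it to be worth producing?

39

At the optimum: collating uses 236 of 236 (binding); ink uses 98 of 98 (binding).
Dual feasibility on the basic columns requires 4·y_collating + 2·y_ink = 39, 4·y_collating + 1·y_ink = 32.5.
Solving: y_collating = 6.5, y_ink = 6.5.
posters enters the basis when its profit ≥ yᵀa₃ = 6.5·1 + 6.5·5 = 39.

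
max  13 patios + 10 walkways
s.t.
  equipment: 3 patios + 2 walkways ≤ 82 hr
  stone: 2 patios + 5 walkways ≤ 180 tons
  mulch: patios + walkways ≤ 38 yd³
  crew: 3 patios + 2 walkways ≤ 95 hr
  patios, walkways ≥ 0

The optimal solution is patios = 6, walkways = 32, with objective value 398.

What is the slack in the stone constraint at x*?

stone used = 2·6 + 5·32 = 172; slack = 180 − 172 = 8.

8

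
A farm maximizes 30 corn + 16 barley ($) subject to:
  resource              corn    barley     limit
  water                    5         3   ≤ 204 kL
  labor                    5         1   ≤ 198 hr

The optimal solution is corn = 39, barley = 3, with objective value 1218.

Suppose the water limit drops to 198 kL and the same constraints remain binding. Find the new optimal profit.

At the optimum: water uses 204 of 204 (binding); labor uses 198 of 198 (binding).
The binding rows give the dual system: 5·y_water + 5·y_labor = 30 and 3·y_water + 1·y_labor = 16.
This yields shadow prices y_water = 5, y_labor = 1.
Δz = y_water·Δb = 5 × (-6) = -30, so new z* = 1218 − 30 = 1188.

1188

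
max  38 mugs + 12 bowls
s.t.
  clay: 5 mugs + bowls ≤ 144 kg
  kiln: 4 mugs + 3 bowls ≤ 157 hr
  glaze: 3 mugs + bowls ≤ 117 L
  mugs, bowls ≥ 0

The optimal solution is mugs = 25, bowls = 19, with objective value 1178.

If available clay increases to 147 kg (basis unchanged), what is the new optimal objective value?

Check each constraint at x*: clay 144/144 (tight); kiln 157/157 (tight); glaze 94/117 (slack 23).
By complementary slackness, y = 0 for the non-binding constraint.
Dual feasibility on the basic columns requires 5·y_clay + 4·y_kiln = 38, 1·y_clay + 3·y_kiln = 12.
Solving: y_clay = 6, y_kiln = 2.
Δz = y_clay·Δb = 6 × (3) = 18, so new z* = 1178 + 18 = 1196.

1196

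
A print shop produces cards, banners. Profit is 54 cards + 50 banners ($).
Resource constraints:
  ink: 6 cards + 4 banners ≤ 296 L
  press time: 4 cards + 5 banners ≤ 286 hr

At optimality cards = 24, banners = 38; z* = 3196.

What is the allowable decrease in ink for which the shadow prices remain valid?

67.2

Binding constraints: ink, press time. The basis is B = [[6,4],[4,5]] with det 14.
Per unit decrease in ink, x* moves by d = (-0.3571, 0.2857).
The basis stays optimal until cards reaches 0; allowable decrease = 67.2 L.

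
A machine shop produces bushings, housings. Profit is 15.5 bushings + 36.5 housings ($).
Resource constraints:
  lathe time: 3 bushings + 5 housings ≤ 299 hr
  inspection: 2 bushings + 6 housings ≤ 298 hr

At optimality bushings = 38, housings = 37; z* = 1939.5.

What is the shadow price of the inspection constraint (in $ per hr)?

At the optimum: lathe time uses 299 of 299 (binding); inspection uses 298 of 298 (binding).
Dual feasibility on the basic columns requires 3·y_lathe time + 2·y_inspection = 15.5, 5·y_lathe time + 6·y_inspection = 36.5.
Solving: y_lathe time = 2.5, y_inspection = 4.
Shadow price of inspection = 4.

4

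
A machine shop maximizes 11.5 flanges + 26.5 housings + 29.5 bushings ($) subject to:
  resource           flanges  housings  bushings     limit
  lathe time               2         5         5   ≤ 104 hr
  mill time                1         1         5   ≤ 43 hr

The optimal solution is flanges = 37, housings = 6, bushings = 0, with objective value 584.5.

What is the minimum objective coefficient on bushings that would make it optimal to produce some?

32.5

At the optimum: lathe time uses 104 of 104 (binding); mill time uses 43 of 43 (binding).
Dual feasibility on the basic columns requires 2·y_lathe time + 1·y_mill time = 11.5, 5·y_lathe time + 1·y_mill time = 26.5.
→ y_lathe time = 5 and y_mill time = 1.5.
bushings enters the basis when its profit ≥ yᵀa₃ = 5·5 + 1.5·5 = 32.5.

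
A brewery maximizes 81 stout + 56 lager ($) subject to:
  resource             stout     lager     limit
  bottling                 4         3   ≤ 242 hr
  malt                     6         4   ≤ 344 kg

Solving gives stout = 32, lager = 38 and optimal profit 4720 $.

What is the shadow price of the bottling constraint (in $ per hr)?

6

Check each constraint at x*: bottling 242/242 (tight); malt 344/344 (tight).
From A_Bᵀ y = c: 4·y_bottling + 6·y_malt = 81; 3·y_bottling + 4·y_malt = 56.
Solving: y_bottling = 6, y_malt = 9.5.
Shadow price of bottling = 6.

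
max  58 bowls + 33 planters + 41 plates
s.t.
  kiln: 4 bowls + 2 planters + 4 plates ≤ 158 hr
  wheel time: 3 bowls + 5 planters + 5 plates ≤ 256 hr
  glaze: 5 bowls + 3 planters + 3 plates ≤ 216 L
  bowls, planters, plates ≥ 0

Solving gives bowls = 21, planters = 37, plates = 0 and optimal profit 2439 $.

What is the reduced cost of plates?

At the optimum: kiln uses 158 of 158 (binding); wheel time uses 248 of 256 (slack = 8); glaze uses 216 of 216 (binding).
By complementary slackness, y = 0 for the non-binding constraint.
Dual feasibility on the basic columns requires 4·y_kiln + 5·y_glaze = 58, 2·y_kiln + 3·y_glaze = 33.
This yields shadow prices y_kiln = 4.5, y_glaze = 8.
Reduced cost of plates: c₃ − yᵀa₃ = 41 − (4.5·4 + 8·3) = 41 − 42 = -1.

-1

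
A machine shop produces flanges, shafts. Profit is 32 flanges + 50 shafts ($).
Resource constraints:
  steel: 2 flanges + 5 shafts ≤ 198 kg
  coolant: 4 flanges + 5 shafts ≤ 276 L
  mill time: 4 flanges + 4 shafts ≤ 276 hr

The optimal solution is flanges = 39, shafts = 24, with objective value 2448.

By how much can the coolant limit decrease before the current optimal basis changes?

Binding constraints: steel, coolant. The basis is B = [[2,5],[4,5]] with det -10.
Per unit decrease in coolant, x* moves by d = (-0.5, 0.2).
The basis stays optimal until flanges reaches 0; allowable decrease = 78 L.

78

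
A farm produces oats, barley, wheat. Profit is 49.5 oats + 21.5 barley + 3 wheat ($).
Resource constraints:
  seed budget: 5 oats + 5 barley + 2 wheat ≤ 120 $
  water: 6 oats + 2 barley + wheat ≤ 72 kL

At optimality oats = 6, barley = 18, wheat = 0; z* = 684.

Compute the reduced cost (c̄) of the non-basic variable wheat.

Check each constraint at x*: seed budget 120/120 (tight); water 72/72 (tight).
From A_Bᵀ y = c: 5·y_seed budget + 6·y_water = 49.5; 5·y_seed budget + 2·y_water = 21.5.
→ y_seed budget = 1.5 and y_water = 7.
Reduced cost of wheat: c₃ − yᵀa₃ = 3 − (1.5·2 + 7·1) = 3 − 10 = -7.

-7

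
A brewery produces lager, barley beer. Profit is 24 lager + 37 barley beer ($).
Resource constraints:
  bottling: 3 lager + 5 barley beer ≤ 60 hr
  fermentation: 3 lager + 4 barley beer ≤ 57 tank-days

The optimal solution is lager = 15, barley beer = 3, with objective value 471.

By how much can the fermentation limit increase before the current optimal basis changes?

Binding constraints: bottling, fermentation. The basis is B = [[3,5],[3,4]] with det -3.
Per unit increase in fermentation, x* moves by d = (1.6667, -1).
The basis stays optimal until barley beer reaches 0; allowable increase = 3 tank-days.

3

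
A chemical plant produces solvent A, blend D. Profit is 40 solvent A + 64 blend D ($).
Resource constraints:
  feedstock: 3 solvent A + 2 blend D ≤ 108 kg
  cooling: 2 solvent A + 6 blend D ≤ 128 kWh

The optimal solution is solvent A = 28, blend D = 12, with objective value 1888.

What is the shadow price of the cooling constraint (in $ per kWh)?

At the optimum: feedstock uses 108 of 108 (binding); cooling uses 128 of 128 (binding).
The binding rows give the dual system: 3·y_feedstock + 2·y_cooling = 40 and 2·y_feedstock + 6·y_cooling = 64.
Solving: y_feedstock = 8, y_cooling = 8.
Shadow price of cooling = 8.

8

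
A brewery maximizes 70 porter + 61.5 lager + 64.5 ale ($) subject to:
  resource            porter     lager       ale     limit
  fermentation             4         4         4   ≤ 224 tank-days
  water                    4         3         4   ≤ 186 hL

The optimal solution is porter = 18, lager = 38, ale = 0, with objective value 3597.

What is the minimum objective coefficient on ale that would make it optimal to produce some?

70

At the optimum: fermentation uses 224 of 224 (binding); water uses 186 of 186 (binding).
Dual feasibility on the basic columns requires 4·y_fermentation + 4·y_water = 70, 4·y_fermentation + 3·y_water = 61.5.
This yields shadow prices y_fermentation = 9, y_water = 8.5.
ale enters the basis when its profit ≥ yᵀa₃ = 9·4 + 8.5·4 = 70.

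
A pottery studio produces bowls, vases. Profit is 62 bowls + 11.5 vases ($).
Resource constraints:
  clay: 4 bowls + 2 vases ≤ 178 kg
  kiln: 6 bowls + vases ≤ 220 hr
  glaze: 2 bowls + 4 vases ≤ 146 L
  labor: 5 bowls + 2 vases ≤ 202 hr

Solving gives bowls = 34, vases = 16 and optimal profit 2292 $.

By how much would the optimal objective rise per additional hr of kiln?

9.5

Binding: kiln and labor. Non-binding: clay (10 unused), glaze (14 unused).
Since clay, glaze are not tight, their duals are 0.
From A_Bᵀ y = c: 6·y_kiln + 5·y_labor = 62; 1·y_kiln + 2·y_labor = 11.5.
Solving: y_kiln = 9.5, y_labor = 1.
Shadow price of kiln = 9.5.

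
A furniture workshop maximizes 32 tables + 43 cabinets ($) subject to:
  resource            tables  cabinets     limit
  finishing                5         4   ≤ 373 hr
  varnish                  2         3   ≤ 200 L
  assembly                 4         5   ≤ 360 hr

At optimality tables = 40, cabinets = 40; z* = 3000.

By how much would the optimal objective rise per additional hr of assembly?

5

At the optimum: finishing uses 360 of 373 (slack = 13); varnish uses 200 of 200 (binding); assembly uses 360 of 360 (binding).
Since finishing is not tight, its dual is 0.
From A_Bᵀ y = c: 2·y_varnish + 4·y_assembly = 32; 3·y_varnish + 5·y_assembly = 43.
This yields shadow prices y_varnish = 6, y_assembly = 5.
Shadow price of assembly = 5.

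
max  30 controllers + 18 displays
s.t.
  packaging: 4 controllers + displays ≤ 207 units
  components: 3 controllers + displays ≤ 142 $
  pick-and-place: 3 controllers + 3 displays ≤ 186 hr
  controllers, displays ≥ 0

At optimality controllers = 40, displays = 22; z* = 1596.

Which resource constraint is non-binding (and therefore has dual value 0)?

packaging: 182/207 (slack 25)
components: 142/142 (binding)
pick-and-place: 186/186 (binding)
By complementary slackness, a constraint with positive slack has shadow price 0 → packaging.

packaging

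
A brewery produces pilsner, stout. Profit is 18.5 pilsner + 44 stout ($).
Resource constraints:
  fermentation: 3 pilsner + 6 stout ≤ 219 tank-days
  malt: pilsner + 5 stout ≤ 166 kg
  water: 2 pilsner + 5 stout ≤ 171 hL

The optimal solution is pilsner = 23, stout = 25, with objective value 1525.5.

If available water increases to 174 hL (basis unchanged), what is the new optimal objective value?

1546.5

Check each constraint at x*: fermentation 219/219 (tight); malt 148/166 (slack 18); water 171/171 (tight).
By complementary slackness, y = 0 for the non-binding constraint.
The binding rows give the dual system: 3·y_fermentation + 2·y_water = 18.5 and 6·y_fermentation + 5·y_water = 44.
→ y_fermentation = 1.5 and y_water = 7.
Δz = y_water·Δb = 7 × (3) = 21, so new z* = 1525.5 + 21 = 1546.5.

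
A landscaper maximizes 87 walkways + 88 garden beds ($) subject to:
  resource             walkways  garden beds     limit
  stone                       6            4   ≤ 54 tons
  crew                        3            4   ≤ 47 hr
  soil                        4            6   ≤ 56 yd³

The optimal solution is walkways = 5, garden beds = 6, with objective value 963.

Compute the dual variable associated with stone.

8.5

Binding: stone and soil. Non-binding: crew (8 unused).
By complementary slackness, y = 0 for the non-binding constraint.
The binding rows give the dual system: 6·y_stone + 4·y_soil = 87 and 4·y_stone + 6·y_soil = 88.
→ y_stone = 8.5 and y_soil = 9.
Shadow price of stone = 8.5.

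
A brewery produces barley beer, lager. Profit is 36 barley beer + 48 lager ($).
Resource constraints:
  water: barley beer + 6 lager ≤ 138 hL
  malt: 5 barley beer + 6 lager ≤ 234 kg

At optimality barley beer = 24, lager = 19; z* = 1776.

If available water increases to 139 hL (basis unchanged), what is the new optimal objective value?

At the optimum: water uses 138 of 138 (binding); malt uses 234 of 234 (binding).
The binding rows give the dual system: 1·y_water + 5·y_malt = 36 and 6·y_water + 6·y_malt = 48.
This yields shadow prices y_water = 1, y_malt = 7.
Δz = y_water·Δb = 1 × (1) = 1, so new z* = 1776 + 1 = 1777.

1777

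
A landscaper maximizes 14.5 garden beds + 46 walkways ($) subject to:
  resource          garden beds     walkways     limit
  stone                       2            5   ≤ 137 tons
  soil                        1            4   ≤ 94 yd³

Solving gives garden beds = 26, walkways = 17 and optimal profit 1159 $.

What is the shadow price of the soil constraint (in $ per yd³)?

Both stone and soil are binding at x*.
Dual feasibility on the basic columns requires 2·y_stone + 1·y_soil = 14.5, 5·y_stone + 4·y_soil = 46.
This yields shadow prices y_stone = 4, y_soil = 6.5.
Shadow price of soil = 6.5.

6.5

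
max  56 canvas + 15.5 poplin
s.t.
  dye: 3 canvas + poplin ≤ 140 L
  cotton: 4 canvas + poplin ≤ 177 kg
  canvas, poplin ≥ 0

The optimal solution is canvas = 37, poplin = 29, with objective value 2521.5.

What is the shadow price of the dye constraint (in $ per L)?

6

Both dye and cotton are binding at x*.
From A_Bᵀ y = c: 3·y_dye + 4·y_cotton = 56; 1·y_dye + 1·y_cotton = 15.5.
This yields shadow prices y_dye = 6, y_cotton = 9.5.
Shadow price of dye = 6.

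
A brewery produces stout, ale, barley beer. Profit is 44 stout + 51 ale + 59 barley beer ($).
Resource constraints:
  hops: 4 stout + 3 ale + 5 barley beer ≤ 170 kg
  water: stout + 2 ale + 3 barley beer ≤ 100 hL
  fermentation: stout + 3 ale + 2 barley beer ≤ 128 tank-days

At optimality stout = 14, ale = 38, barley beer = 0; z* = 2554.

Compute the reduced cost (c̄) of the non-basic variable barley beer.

Check each constraint at x*: hops 170/170 (tight); water 90/100 (slack 10); fermentation 128/128 (tight).
By complementary slackness, y = 0 for the non-binding constraint.
The binding rows give the dual system: 4·y_hops + 1·y_fermentation = 44 and 3·y_hops + 3·y_fermentation = 51.
Solving: y_hops = 9, y_fermentation = 8.
Reduced cost of barley beer: c₃ − yᵀa₃ = 59 − (9·5 + 8·2) = 59 − 61 = -2.

-2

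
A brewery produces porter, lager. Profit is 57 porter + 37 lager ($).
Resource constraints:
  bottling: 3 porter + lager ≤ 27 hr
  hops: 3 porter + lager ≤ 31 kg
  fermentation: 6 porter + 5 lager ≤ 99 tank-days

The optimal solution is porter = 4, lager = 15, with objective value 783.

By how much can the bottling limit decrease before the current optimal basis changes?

Binding constraints: bottling, fermentation. The basis is B = [[3,1],[6,5]] with det 9.
Per unit decrease in bottling, x* moves by d = (-0.5556, 0.6667).
The basis stays optimal until porter reaches 0; allowable decrease = 7.2 hr.

7.2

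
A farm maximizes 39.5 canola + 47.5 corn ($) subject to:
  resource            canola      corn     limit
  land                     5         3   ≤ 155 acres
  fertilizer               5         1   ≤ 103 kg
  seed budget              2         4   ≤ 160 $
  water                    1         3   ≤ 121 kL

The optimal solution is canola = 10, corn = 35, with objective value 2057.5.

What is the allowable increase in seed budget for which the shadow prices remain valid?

Binding constraints: land, seed budget. The basis is B = [[5,3],[2,4]] with det 14.
Per unit increase in seed budget, x* moves by d = (-0.2143, 0.3571).
The basis stays optimal until water becomes binding; allowable increase = 7 $.

7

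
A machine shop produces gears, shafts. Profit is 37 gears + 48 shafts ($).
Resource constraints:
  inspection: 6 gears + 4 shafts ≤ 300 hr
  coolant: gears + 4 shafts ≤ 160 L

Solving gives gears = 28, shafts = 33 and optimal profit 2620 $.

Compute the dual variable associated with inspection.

5

Check each constraint at x*: inspection 300/300 (tight); coolant 160/160 (tight).
From A_Bᵀ y = c: 6·y_inspection + 1·y_coolant = 37; 4·y_inspection + 4·y_coolant = 48.
→ y_inspection = 5 and y_coolant = 7.
Shadow price of inspection = 5.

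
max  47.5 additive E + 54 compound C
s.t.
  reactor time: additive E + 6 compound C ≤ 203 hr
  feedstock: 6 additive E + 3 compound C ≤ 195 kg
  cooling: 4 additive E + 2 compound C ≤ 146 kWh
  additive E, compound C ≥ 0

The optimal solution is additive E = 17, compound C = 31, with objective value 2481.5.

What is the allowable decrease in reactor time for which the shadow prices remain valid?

Binding constraints: reactor time, feedstock. The basis is B = [[1,6],[6,3]] with det -33.
Per unit decrease in reactor time, x* moves by d = (0.0909, -0.1818).
The basis stays optimal until compound C reaches 0; allowable decrease = 170.5 hr.

170.5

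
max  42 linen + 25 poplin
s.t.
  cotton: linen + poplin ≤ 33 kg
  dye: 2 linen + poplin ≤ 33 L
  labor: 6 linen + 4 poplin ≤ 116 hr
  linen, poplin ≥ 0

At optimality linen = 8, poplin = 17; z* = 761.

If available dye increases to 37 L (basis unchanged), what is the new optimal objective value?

797

At the optimum: cotton uses 25 of 33 (slack = 8); dye uses 33 of 33 (binding); labor uses 116 of 116 (binding).
Slack constraints have shadow price 0 (complementary slackness).
The binding rows give the dual system: 2·y_dye + 6·y_labor = 42 and 1·y_dye + 4·y_labor = 25.
Solving: y_dye = 9, y_labor = 4.
Δz = y_dye·Δb = 9 × (4) = 36, so new z* = 761 + 36 = 797.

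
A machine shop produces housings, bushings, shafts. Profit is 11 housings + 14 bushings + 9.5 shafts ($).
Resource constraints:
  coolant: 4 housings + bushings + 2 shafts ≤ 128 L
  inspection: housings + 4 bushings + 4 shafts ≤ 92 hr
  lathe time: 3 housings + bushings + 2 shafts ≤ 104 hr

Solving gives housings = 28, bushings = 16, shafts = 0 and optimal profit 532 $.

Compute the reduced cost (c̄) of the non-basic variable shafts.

-6.5

At the optimum: coolant uses 128 of 128 (binding); inspection uses 92 of 92 (binding); lathe time uses 100 of 104 (slack = 4).
By complementary slackness, y = 0 for the non-binding constraint.
The binding rows give the dual system: 4·y_coolant + 1·y_inspection = 11 and 1·y_coolant + 4·y_inspection = 14.
This yields shadow prices y_coolant = 2, y_inspection = 3.
Reduced cost of shafts: c₃ − yᵀa₃ = 9.5 − (2·2 + 3·4) = 9.5 − 16 = -6.5.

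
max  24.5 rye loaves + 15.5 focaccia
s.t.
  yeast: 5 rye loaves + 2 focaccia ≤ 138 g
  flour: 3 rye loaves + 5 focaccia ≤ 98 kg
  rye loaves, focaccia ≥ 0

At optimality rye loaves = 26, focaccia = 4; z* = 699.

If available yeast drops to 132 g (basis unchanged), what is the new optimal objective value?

Both yeast and flour are binding at x*.
The binding rows give the dual system: 5·y_yeast + 3·y_flour = 24.5 and 2·y_yeast + 5·y_flour = 15.5.
This yields shadow prices y_yeast = 4, y_flour = 1.5.
Δz = y_yeast·Δb = 4 × (-6) = -24, so new z* = 699 − 24 = 675.

675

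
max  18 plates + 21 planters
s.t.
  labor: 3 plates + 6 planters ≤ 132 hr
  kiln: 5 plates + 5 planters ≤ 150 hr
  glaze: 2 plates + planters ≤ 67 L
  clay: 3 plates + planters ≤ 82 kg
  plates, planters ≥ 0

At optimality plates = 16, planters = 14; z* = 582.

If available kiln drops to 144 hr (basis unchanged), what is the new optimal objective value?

564

At the optimum: labor uses 132 of 132 (binding); kiln uses 150 of 150 (binding); glaze uses 46 of 67 (slack = 21); clay uses 62 of 82 (slack = 20).
Slack constraints have shadow price 0 (complementary slackness).
From A_Bᵀ y = c: 3·y_labor + 5·y_kiln = 18; 6·y_labor + 5·y_kiln = 21.
→ y_labor = 1 and y_kiln = 3.
Δz = y_kiln·Δb = 3 × (-6) = -18, so new z* = 582 − 18 = 564.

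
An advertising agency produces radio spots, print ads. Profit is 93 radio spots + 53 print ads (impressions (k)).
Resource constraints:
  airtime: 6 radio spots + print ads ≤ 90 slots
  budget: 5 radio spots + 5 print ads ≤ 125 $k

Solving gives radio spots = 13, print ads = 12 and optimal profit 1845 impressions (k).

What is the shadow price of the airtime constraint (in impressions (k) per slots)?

Both airtime and budget are binding at x*.
The binding rows give the dual system: 6·y_airtime + 5·y_budget = 93 and 1·y_airtime + 5·y_budget = 53.
This yields shadow prices y_airtime = 8, y_budget = 9.
Shadow price of airtime = 8.

8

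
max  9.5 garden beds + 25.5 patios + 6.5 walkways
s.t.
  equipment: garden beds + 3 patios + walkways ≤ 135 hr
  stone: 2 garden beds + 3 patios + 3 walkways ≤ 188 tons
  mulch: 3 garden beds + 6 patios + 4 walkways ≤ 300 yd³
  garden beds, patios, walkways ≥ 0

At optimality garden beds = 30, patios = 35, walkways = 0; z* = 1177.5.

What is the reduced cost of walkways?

-4

At the optimum: equipment uses 135 of 135 (binding); stone uses 165 of 188 (slack = 23); mulch uses 300 of 300 (binding).
By complementary slackness, y = 0 for the non-binding constraint.
From A_Bᵀ y = c: 1·y_equipment + 3·y_mulch = 9.5; 3·y_equipment + 6·y_mulch = 25.5.
→ y_equipment = 6.5 and y_mulch = 1.
Reduced cost of walkways: c₃ − yᵀa₃ = 6.5 − (6.5·1 + 1·4) = 6.5 − 10.5 = -4.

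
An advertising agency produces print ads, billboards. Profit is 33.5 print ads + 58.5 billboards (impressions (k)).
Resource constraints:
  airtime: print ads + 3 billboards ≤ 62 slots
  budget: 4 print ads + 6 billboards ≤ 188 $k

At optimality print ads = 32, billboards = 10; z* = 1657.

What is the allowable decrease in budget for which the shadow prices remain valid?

Binding constraints: airtime, budget. The basis is B = [[1,3],[4,6]] with det -6.
Per unit decrease in budget, x* moves by d = (-0.5, 0.1667).
The basis stays optimal until print ads reaches 0; allowable decrease = 64 $k.

64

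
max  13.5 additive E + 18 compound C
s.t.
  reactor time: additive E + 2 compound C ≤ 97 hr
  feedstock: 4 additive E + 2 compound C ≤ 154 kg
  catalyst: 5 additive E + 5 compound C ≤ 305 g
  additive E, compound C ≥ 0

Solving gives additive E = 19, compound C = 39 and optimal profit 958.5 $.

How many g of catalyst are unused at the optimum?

15

catalyst used = 5·19 + 5·39 = 290; slack = 305 − 290 = 15.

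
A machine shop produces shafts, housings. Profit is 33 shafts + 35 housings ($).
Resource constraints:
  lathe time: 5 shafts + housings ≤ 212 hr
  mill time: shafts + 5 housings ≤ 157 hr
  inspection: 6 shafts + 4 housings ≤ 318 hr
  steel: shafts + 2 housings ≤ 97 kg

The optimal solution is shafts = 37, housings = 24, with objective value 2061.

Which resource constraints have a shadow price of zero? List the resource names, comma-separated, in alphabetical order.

lathe time: 209/212 (slack 3)
mill time: 157/157 (binding)
inspection: 318/318 (binding)
steel: 85/97 (slack 12)
By complementary slackness, a constraint with positive slack has shadow price 0 → lathe time, steel.

lathe time, steel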